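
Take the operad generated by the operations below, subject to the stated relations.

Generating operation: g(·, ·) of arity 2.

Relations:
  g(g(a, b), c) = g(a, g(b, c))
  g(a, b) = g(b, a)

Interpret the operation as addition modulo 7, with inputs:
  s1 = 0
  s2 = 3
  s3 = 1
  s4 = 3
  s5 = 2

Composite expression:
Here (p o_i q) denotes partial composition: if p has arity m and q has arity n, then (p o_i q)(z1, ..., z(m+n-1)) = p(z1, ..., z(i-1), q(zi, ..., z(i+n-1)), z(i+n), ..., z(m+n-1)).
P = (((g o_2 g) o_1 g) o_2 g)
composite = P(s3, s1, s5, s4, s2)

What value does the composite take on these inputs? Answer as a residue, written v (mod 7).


2 (mod 7)


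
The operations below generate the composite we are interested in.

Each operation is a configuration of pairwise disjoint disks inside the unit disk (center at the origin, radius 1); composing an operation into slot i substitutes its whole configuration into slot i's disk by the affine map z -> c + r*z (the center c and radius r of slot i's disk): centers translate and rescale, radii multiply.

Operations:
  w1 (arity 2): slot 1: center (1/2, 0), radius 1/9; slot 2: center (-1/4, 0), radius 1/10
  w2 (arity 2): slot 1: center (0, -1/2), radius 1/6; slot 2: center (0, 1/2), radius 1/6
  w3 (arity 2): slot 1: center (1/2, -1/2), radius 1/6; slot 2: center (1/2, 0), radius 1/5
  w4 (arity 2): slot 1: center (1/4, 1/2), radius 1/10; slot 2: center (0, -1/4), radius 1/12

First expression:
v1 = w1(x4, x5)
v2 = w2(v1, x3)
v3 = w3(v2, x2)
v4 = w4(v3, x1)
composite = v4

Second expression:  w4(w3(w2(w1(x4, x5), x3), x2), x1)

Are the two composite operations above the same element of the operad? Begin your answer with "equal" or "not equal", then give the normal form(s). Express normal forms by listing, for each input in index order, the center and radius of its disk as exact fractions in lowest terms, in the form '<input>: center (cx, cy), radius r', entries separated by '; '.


equal; the common form is x1: center (0, -1/4), radius 1/12; x2: center (3/10, 1/2), radius 1/50; x3: center (3/10, 11/24), radius 1/360; x4: center (217/720, 53/120), radius 1/3240; x5: center (431/1440, 53/120), radius 1/3600

In normal form, the first expression is x1: center (0, -1/4), radius 1/12; x2: center (3/10, 1/2), radius 1/50; x3: center (3/10, 11/24), radius 1/360; x4: center (217/720, 53/120), radius 1/3240; x5: center (431/1440, 53/120), radius 1/3600
In normal form, the second expression is x1: center (0, -1/4), radius 1/12; x2: center (3/10, 1/2), radius 1/50; x3: center (3/10, 11/24), radius 1/360; x4: center (217/720, 53/120), radius 1/3240; x5: center (431/1440, 53/120), radius 1/3600
Same normal form: equal.


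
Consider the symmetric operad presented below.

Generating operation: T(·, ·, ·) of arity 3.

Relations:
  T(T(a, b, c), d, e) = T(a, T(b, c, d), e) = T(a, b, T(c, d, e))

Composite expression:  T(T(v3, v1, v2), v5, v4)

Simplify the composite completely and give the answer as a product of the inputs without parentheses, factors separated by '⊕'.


v3 ⊕ v1 ⊕ v2 ⊕ v5 ⊕ v4

The T-tree's shape is irrelevant; the v-reading-order decides.
T(v3, v1, v2) collapses to v3 ⊕ v1 ⊕ v2
T(T(v3, v1, v2), v5, v4) collapses to v3 ⊕ v1 ⊕ v2 ⊕ v5 ⊕ v4


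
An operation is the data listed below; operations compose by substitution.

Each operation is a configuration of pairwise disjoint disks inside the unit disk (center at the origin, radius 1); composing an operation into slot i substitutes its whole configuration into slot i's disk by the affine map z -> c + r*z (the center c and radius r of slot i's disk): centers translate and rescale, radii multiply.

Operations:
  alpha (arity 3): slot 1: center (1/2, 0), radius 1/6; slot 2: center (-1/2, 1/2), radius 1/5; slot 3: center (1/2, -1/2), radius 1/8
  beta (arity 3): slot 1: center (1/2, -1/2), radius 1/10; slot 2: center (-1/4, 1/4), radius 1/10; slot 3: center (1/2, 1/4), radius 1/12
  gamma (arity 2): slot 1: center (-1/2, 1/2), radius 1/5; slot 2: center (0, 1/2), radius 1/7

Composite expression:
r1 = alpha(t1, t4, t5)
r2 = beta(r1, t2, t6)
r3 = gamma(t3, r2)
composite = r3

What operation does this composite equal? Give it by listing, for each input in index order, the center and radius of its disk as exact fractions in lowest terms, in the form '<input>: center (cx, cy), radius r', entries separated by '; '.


t1: center (11/140, 3/7), radius 1/420; t2: center (-1/28, 15/28), radius 1/70; t3: center (-1/2, 1/2), radius 1/5; t4: center (9/140, 61/140), radius 1/350; t5: center (11/140, 59/140), radius 1/560; t6: center (1/14, 15/28), radius 1/84

Nesting under gamma composes maps z -> c + r*z down each t-path.
for t3, the 1-step affine chain lands on center (-1/2, 1/2), radius 1/5
for t1, the 3-step affine chain lands on center (11/140, 3/7), radius 1/420
for t4, the 3-step affine chain lands on center (9/140, 61/140), radius 1/350
for t5, the 3-step affine chain lands on center (11/140, 59/140), radius 1/560
for t2, the 2-step affine chain lands on center (-1/28, 15/28), radius 1/70
for t6, the 2-step affine chain lands on center (1/14, 15/28), radius 1/84


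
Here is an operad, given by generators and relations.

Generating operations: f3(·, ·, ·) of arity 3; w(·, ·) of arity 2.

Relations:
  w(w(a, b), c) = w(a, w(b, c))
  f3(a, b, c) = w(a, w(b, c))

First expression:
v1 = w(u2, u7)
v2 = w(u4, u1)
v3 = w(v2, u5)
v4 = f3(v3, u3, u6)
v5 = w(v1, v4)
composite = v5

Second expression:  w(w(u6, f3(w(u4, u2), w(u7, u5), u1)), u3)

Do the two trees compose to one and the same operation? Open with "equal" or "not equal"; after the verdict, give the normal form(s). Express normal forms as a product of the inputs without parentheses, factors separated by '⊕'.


not equal: they reduce to u2 ⊕ u7 ⊕ u4 ⊕ u1 ⊕ u5 ⊕ u3 ⊕ u6 and u6 ⊕ u4 ⊕ u2 ⊕ u7 ⊕ u5 ⊕ u1 ⊕ u3

Reducing the first expression gives u2 ⊕ u7 ⊕ u4 ⊕ u1 ⊕ u5 ⊕ u3 ⊕ u6
Reducing the second expression gives u6 ⊕ u4 ⊕ u2 ⊕ u7 ⊕ u5 ⊕ u1 ⊕ u3
Different reductions; not equal.


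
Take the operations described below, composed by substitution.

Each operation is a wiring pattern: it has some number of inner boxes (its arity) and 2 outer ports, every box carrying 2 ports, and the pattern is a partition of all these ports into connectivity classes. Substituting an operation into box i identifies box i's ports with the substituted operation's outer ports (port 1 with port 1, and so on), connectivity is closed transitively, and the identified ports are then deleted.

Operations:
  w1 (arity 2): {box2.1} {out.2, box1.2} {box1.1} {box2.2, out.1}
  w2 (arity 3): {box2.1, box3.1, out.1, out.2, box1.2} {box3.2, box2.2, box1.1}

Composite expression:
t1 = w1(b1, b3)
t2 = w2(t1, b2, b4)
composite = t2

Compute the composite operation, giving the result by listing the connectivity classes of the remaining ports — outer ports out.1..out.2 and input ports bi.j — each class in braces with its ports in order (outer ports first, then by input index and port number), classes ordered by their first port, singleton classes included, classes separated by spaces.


{out.1, out.2, b1.2, b2.1, b4.1} {b1.1} {b2.2, b3.2, b4.2} {b3.1}

After gluing at w2, chains via deleted ports link the b-ports.
after w1, the pattern on (b1, b3) reads {out.1, b3.2} {out.2, b1.2} {b1.1} {b3.1} (out.j = its outer ports)
after w2, the pattern on (b1, b3, b2, b4) reads {out.1, out.2, b1.2, b2.1, b4.1} {b1.1} {b2.2, b3.2, b4.2} {b3.1} (out.j = its outer ports)


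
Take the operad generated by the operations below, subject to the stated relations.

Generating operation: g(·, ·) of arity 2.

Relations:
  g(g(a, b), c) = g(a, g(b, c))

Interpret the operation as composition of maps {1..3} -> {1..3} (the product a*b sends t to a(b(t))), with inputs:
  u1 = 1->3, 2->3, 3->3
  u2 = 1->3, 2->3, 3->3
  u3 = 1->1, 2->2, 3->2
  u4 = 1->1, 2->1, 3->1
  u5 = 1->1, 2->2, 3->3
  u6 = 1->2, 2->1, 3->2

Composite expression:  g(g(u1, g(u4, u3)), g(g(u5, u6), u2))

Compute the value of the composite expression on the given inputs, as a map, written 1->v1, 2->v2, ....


g(u4, u3) = 1->1, 2->1, 3->1
g(u1, g(u4, u3)) = 1->3, 2->3, 3->3
g(u5, u6) = 1->2, 2->1, 3->2
g(g(u5, u6), u2) = 1->2, 2->2, 3->2
g(g(u1, g(u4, u3)), g(g(u5, u6), u2)) = 1->3, 2->3, 3->3

1->3, 2->3, 3->3


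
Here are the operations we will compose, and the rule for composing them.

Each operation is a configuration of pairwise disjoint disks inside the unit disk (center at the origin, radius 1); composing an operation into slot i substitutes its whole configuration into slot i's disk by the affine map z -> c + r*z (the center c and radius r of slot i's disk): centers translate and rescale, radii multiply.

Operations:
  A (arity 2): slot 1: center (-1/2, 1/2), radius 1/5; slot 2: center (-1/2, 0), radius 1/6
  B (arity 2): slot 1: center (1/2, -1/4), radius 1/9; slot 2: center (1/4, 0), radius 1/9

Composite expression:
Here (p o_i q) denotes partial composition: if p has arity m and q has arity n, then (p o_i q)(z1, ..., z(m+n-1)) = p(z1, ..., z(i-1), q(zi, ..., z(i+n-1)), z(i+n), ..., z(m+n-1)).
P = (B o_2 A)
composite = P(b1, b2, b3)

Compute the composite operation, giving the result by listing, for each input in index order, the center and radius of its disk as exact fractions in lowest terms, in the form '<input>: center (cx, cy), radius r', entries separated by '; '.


Affine substitution under B: radii multiply and b-centers shift.
b1: after 1 affine step, its disk has center (1/2, -1/4), radius 1/9
b2: after 2 affine steps, its disk has center (7/36, 1/18), radius 1/45
b3: after 2 affine steps, its disk has center (7/36, 0), radius 1/54

b1: center (1/2, -1/4), radius 1/9; b2: center (7/36, 1/18), radius 1/45; b3: center (7/36, 0), radius 1/54


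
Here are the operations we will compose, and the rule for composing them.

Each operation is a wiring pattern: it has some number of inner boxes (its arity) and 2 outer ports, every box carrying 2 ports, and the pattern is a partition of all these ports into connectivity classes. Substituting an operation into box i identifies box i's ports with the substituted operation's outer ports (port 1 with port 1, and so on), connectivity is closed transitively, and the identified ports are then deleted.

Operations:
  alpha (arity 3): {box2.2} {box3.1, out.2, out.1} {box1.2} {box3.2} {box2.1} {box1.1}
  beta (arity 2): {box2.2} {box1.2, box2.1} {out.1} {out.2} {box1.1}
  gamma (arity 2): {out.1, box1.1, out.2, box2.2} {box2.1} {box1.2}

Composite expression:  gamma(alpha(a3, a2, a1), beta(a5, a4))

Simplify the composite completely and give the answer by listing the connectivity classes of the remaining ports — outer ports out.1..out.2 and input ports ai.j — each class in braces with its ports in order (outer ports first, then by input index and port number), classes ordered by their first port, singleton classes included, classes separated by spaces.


{out.1, out.2, a1.1} {a1.2} {a2.1} {a2.2} {a3.1} {a3.2} {a4.1, a5.2} {a4.2} {a5.1}

After gluing at gamma, chains via deleted ports link the a-ports.
through alpha, on inputs (a3, a2, a1): {out.1, out.2, a1.1} {a1.2} {a2.1} {a2.2} {a3.1} {a3.2} (out.j = stage outer ports)
through beta, on inputs (a5, a4): {out.1} {out.2} {a4.1, a5.2} {a4.2} {a5.1} (out.j = stage outer ports)
through gamma, on inputs (a3, a2, a1, a5, a4): {out.1, out.2, a1.1} {a1.2} {a2.1} {a2.2} {a3.1} {a3.2} {a4.1, a5.2} {a4.2} {a5.1} (out.j = stage outer ports)


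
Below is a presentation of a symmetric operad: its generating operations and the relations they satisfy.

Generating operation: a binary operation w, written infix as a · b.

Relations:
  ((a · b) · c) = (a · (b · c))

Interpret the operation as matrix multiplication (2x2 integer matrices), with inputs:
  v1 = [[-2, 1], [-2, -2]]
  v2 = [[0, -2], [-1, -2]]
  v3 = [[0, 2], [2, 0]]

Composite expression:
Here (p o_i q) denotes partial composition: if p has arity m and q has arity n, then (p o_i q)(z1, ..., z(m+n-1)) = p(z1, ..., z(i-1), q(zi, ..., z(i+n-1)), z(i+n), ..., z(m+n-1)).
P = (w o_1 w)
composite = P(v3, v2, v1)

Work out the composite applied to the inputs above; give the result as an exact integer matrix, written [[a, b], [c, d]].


(v3 · v2) = [[-2, -4], [0, -4]]
((v3 · v2) · v1) = [[12, 6], [8, 8]]

[[12, 6], [8, 8]]


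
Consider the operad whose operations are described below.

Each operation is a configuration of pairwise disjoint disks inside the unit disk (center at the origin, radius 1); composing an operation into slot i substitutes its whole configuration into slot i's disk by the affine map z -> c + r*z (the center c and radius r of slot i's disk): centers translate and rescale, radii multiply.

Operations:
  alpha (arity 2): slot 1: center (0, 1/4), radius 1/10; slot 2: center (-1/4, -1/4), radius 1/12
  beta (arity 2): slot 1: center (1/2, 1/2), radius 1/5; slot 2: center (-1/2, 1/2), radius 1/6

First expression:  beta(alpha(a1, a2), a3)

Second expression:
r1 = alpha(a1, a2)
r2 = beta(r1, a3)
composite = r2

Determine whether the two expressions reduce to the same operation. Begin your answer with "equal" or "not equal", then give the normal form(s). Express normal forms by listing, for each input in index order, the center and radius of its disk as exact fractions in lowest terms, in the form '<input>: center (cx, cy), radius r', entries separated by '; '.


equal: each reduces to a1: center (1/2, 11/20), radius 1/50; a2: center (9/20, 9/20), radius 1/60; a3: center (-1/2, 1/2), radius 1/6

The first expression, normalized: a1: center (1/2, 11/20), radius 1/50; a2: center (9/20, 9/20), radius 1/60; a3: center (-1/2, 1/2), radius 1/6
The second expression, normalized: a1: center (1/2, 11/20), radius 1/50; a2: center (9/20, 9/20), radius 1/60; a3: center (-1/2, 1/2), radius 1/6
The forms coincide; equal.


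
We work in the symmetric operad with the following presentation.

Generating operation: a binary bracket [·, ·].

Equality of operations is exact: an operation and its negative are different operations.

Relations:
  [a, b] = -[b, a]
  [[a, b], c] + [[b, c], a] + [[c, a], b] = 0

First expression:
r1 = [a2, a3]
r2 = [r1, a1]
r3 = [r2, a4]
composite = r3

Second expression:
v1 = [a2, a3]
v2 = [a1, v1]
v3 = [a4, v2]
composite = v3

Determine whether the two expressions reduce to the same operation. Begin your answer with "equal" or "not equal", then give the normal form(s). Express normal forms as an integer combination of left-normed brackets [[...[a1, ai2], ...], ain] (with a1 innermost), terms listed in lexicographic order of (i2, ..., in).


equal; both compose to -[[[a1, a2], a3], a4] + [[[a1, a3], a2], a4]

The first expression, normalized: -[[[a1, a2], a3], a4] + [[[a1, a3], a2], a4]
The second expression, normalized: -[[[a1, a2], a3], a4] + [[[a1, a3], a2], a4]
One common form — equal.


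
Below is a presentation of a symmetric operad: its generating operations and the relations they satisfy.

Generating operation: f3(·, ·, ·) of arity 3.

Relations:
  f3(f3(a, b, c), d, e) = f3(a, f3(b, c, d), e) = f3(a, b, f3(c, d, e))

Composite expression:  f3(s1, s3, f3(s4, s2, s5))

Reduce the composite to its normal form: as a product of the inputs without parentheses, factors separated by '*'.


s1 * s3 * s4 * s2 * s5


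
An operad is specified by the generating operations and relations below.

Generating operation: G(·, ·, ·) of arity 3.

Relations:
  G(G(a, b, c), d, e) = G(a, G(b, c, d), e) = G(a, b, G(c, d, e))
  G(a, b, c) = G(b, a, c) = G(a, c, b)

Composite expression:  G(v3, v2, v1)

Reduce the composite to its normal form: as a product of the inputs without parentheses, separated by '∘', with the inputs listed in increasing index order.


v1 ∘ v2 ∘ v3

Reordering under G is free, so list the v-inputs canonically.
G(v3, v2, v1) collapses to v3 ∘ v2 ∘ v1
commutativity sorts the factors: v1 ∘ v2 ∘ v3


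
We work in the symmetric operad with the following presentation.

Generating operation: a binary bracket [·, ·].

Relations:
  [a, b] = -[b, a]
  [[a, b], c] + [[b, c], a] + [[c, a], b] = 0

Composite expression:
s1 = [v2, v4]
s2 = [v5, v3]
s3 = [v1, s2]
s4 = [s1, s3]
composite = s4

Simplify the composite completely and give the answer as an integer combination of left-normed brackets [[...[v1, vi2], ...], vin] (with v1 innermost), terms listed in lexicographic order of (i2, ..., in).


In the tensor algebra, words opening v1 carry the v1-anchored form.
Composite bracket: [[v2, v4], [v1, [v5, v3]]]
Each bracket splits as ab - ba, giving 16 signed words (2^4 = 16).
Keep just the words that open with v1:
  sign of v1v3v5v2v4 is +1, so it contributes +[[[[v1, v3], v5], v2], v4]
  sign of v1v3v5v4v2 is -1, so it contributes -[[[[v1, v3], v5], v4], v2]
  sign of v1v5v3v2v4 is -1, so it contributes -[[[[v1, v5], v3], v2], v4]
  sign of v1v5v3v4v2 is +1, so it contributes +[[[[v1, v5], v3], v4], v2]

[[[[v1, v3], v5], v2], v4] - [[[[v1, v3], v5], v4], v2] - [[[[v1, v5], v3], v2], v4] + [[[[v1, v5], v3], v4], v2]


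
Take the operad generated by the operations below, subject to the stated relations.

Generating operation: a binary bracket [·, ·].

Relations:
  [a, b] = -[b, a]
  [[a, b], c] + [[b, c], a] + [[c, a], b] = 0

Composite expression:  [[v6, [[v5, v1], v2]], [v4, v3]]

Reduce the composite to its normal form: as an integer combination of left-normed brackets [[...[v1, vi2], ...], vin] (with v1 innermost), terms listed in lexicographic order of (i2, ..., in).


A multilinear Lie element is pinned by v1-initial words (v1 innermost).
Composite bracket: [[v6, [[v5, v1], v2]], [v4, v3]]
Expanding via [a, b] = ab - ba: 32 signed words (2^5 = 32).
Keep just the words that open with v1:
  v1v5v2v6v3v4 appears with sign -1, giving the term -[[[[[v1, v5], v2], v6], v3], v4]
  v1v5v2v6v4v3 appears with sign +1, giving the term +[[[[[v1, v5], v2], v6], v4], v3]

-[[[[[v1, v5], v2], v6], v3], v4] + [[[[[v1, v5], v2], v6], v4], v3]


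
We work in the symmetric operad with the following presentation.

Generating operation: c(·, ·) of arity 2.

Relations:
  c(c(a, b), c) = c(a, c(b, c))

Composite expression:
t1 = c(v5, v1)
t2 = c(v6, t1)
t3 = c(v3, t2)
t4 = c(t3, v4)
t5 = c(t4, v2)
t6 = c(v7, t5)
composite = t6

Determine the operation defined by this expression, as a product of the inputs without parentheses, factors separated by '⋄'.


v7 ⋄ v3 ⋄ v6 ⋄ v5 ⋄ v1 ⋄ v4 ⋄ v2


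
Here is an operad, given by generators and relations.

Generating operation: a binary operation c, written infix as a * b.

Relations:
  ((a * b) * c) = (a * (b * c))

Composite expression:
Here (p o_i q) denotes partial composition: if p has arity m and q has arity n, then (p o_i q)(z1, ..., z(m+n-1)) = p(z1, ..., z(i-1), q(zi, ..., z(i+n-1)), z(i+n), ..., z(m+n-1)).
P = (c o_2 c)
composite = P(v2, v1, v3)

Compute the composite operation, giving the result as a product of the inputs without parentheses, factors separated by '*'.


Associativity of c dissolves the nesting; only the v-input order survives.
(v1 * v3) collapses to v1 * v3
(v2 * (v1 * v3)) collapses to v2 * v1 * v3

v2 * v1 * v3


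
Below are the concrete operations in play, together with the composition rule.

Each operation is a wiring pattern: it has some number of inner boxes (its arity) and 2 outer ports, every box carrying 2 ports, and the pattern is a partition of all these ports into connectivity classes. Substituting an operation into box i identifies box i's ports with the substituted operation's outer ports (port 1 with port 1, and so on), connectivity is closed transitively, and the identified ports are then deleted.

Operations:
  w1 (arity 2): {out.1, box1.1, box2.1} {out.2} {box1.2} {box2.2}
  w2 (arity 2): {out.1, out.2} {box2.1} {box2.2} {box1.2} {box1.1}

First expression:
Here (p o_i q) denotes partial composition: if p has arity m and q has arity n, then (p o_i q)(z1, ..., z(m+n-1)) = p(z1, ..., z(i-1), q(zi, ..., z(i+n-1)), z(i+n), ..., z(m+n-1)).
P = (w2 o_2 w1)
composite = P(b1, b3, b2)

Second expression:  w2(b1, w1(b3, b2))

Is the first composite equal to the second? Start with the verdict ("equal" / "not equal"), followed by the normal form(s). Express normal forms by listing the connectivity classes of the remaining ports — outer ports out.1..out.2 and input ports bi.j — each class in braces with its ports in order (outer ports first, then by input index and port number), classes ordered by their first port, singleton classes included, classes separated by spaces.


In normal form, the first expression is {out.1, out.2} {b1.1} {b1.2} {b2.1, b3.1} {b2.2} {b3.2}
In normal form, the second expression is {out.1, out.2} {b1.1} {b1.2} {b2.1, b3.1} {b2.2} {b3.2}
One common form — equal.

equal; both compose to {out.1, out.2} {b1.1} {b1.2} {b2.1, b3.1} {b2.2} {b3.2}


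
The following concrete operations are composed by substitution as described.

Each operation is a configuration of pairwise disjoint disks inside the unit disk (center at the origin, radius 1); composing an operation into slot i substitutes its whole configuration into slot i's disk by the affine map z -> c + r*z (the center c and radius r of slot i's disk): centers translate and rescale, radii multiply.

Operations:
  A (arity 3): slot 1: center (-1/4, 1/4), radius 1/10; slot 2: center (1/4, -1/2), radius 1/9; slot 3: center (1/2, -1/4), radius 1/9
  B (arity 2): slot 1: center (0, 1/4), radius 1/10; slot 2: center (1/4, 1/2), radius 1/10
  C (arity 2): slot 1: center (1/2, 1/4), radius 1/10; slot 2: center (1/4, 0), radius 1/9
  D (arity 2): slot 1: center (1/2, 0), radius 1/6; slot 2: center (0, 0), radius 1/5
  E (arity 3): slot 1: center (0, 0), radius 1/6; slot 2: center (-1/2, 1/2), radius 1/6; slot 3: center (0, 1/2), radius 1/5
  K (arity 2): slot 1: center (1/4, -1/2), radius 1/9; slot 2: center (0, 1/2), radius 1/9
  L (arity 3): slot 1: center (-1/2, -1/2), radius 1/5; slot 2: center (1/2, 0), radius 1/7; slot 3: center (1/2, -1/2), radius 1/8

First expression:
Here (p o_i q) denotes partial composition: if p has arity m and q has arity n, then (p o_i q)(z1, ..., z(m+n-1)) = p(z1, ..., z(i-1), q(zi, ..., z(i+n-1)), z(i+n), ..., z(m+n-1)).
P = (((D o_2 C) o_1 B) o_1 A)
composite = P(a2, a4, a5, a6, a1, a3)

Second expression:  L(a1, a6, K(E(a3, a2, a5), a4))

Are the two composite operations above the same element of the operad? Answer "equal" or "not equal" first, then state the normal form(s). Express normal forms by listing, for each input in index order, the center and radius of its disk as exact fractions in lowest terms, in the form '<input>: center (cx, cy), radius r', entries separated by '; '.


not equal; first: a1: center (1/10, 1/20), radius 1/50; a2: center (119/240, 11/240), radius 1/600; a3: center (1/20, 0), radius 1/45; a4: center (121/240, 1/30), radius 1/540; a5: center (61/120, 3/80), radius 1/540; a6: center (13/24, 1/12), radius 1/60; second: a1: center (-1/2, -1/2), radius 1/5; a2: center (151/288, -5/9), radius 1/432; a3: center (17/32, -9/16), radius 1/432; a4: center (1/2, -7/16), radius 1/72; a5: center (17/32, -5/9), radius 1/360; a6: center (1/2, 0), radius 1/7

Normal form of the first expression: a1: center (1/10, 1/20), radius 1/50; a2: center (119/240, 11/240), radius 1/600; a3: center (1/20, 0), radius 1/45; a4: center (121/240, 1/30), radius 1/540; a5: center (61/120, 3/80), radius 1/540; a6: center (13/24, 1/12), radius 1/60
Normal form of the second expression: a1: center (-1/2, -1/2), radius 1/5; a2: center (151/288, -5/9), radius 1/432; a3: center (17/32, -9/16), radius 1/432; a4: center (1/2, -7/16), radius 1/72; a5: center (17/32, -5/9), radius 1/360; a6: center (1/2, 0), radius 1/7
The forms do not match — not equal.


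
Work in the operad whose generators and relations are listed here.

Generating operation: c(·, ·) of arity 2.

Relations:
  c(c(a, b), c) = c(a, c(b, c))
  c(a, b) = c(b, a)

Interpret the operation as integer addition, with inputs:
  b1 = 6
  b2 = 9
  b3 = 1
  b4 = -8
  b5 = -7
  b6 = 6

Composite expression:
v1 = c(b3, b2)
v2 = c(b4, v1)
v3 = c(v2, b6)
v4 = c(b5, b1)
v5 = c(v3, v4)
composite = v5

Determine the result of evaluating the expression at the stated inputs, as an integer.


7


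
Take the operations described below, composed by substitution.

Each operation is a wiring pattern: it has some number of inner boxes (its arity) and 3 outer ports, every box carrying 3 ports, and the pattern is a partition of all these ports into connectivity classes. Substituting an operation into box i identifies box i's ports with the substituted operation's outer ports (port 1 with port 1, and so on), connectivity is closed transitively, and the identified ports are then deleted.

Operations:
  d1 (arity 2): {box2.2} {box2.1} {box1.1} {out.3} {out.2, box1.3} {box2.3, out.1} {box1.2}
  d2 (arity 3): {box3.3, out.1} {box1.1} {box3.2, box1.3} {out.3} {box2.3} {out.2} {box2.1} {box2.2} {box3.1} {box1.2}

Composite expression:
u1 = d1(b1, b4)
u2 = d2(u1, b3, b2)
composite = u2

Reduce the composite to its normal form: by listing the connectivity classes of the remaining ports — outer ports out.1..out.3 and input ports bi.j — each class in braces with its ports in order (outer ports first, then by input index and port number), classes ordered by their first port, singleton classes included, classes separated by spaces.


{out.1, b2.3} {out.2} {out.3} {b1.1} {b1.2} {b1.3} {b2.1} {b2.2} {b3.1} {b3.2} {b3.3} {b4.1} {b4.2} {b4.3}


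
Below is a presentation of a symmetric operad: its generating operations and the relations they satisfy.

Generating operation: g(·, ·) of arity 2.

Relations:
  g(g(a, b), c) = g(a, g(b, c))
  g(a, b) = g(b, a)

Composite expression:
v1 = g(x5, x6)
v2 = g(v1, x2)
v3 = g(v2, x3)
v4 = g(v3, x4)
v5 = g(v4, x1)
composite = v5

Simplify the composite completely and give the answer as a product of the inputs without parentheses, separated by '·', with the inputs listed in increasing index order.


x1 · x2 · x3 · x4 · x5 · x6

With g associative and commutative, the x-input set is all that matters.
g(x5, x6) reduces to x5 · x6
g(g(x5, x6), x2) reduces to x5 · x6 · x2
g(g(g(x5, x6), x2), x3) reduces to x5 · x6 · x2 · x3
g(g(g(g(x5, x6), x2), x3), x4) reduces to x5 · x6 · x2 · x3 · x4
g(g(g(g(g(x5, x6), x2), x3), x4), x1) reduces to x5 · x6 · x2 · x3 · x4 · x1
putting the inputs in ascending order: x1 · x2 · x3 · x4 · x5 · x6


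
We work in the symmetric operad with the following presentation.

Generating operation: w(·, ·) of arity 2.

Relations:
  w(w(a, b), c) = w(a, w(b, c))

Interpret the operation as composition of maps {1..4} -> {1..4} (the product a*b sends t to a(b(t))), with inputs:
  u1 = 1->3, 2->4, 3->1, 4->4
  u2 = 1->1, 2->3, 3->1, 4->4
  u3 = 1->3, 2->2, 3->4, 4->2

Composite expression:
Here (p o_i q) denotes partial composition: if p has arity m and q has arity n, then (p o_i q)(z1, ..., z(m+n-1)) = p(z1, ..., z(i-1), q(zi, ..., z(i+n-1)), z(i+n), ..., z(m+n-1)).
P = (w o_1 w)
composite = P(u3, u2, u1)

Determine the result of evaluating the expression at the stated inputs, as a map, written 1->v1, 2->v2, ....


1->3, 2->2, 3->3, 4->2

w(u3, u2) = 1->3, 2->4, 3->3, 4->2
w(w(u3, u2), u1) = 1->3, 2->2, 3->3, 4->2


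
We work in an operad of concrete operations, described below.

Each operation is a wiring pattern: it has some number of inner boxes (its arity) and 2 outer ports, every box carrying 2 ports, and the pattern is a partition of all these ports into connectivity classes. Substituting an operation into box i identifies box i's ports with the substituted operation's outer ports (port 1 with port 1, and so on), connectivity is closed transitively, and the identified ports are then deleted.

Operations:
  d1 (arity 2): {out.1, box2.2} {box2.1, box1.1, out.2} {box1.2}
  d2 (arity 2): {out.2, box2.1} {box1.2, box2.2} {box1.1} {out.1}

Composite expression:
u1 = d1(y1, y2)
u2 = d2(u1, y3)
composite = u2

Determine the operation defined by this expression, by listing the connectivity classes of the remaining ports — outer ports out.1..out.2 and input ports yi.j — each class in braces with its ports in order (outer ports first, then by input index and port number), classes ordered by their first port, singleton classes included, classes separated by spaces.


{out.1} {out.2, y3.1} {y1.1, y2.1, y3.2} {y1.2} {y2.2}

Reachability decides: close wires over d2-identified ports.
after d1, the pattern on (y1, y2) reads {out.1, y2.2} {out.2, y1.1, y2.1} {y1.2} (out.j = its outer ports)
after d2, the pattern on (y1, y2, y3) reads {out.1} {out.2, y3.1} {y1.1, y2.1, y3.2} {y1.2} {y2.2} (out.j = its outer ports)


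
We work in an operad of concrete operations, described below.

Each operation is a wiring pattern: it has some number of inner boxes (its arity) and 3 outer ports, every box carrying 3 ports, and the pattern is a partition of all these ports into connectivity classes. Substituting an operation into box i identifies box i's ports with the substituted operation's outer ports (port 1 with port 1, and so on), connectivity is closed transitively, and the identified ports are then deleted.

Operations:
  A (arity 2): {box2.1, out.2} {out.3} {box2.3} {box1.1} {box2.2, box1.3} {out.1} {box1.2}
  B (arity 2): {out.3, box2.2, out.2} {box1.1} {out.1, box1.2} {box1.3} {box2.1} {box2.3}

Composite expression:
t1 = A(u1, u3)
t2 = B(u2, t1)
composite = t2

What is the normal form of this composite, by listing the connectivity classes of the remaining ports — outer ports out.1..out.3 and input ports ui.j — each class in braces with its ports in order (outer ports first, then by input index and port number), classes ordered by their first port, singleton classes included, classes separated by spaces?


{out.1, u2.2} {out.2, out.3, u3.1} {u1.1} {u1.2} {u1.3, u3.2} {u2.1} {u2.3} {u3.3}

Connectivity passes through glued B-boundaries; trace each wire chain.
A over (u1, u3) gives {out.1} {out.2, u3.1} {out.3} {u1.1} {u1.2} {u1.3, u3.2} {u3.3}, out.j being that stage's outer ports
B over (u2, u1, u3) gives {out.1, u2.2} {out.2, out.3, u3.1} {u1.1} {u1.2} {u1.3, u3.2} {u2.1} {u2.3} {u3.3}, out.j being that stage's outer ports


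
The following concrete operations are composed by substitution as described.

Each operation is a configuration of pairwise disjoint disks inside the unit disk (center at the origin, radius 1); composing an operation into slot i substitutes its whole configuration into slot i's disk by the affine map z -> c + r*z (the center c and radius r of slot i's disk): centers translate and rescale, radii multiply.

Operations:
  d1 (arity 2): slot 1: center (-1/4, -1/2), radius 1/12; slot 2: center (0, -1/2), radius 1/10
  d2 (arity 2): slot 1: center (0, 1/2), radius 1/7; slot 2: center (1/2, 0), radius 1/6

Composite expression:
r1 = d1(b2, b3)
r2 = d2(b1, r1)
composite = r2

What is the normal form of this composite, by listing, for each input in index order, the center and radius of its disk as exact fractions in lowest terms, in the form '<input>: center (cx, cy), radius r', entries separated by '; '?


b1: center (0, 1/2), radius 1/7; b2: center (11/24, -1/12), radius 1/72; b3: center (1/2, -1/12), radius 1/60

Affine substitution under d2: radii multiply and b-centers shift.
input b1: composing its 1 substitution step yields center (0, 1/2), radius 1/7
input b2: composing its 2 substitution steps yields center (11/24, -1/12), radius 1/72
input b3: composing its 2 substitution steps yields center (1/2, -1/12), radius 1/60


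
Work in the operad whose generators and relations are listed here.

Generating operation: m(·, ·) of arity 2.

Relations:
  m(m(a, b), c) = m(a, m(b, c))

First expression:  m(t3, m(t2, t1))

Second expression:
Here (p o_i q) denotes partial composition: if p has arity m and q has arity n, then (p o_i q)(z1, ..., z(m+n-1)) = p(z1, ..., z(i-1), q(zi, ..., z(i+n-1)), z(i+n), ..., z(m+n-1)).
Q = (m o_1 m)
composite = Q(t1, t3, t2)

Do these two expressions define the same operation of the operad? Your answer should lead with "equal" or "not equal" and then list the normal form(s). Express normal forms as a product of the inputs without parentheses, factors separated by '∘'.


not equal: they reduce to t3 ∘ t2 ∘ t1 and t1 ∘ t3 ∘ t2

Normal form of the first expression: t3 ∘ t2 ∘ t1
Normal form of the second expression: t1 ∘ t3 ∘ t2
No match — not equal.


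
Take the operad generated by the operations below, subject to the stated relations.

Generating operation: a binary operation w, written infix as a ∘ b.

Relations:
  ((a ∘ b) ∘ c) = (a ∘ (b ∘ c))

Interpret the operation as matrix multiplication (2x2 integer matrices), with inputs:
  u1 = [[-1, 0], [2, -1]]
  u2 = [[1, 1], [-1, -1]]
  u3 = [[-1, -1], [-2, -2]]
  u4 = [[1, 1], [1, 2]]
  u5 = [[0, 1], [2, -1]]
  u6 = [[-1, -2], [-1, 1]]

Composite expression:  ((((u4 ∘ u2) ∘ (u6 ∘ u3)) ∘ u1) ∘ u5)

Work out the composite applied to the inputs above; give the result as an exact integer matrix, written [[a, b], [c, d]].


[[0, 0], [8, -8]]

(u4 ∘ u2) = [[0, 0], [-1, -1]]
(u6 ∘ u3) = [[5, 5], [-1, -1]]
((u4 ∘ u2) ∘ (u6 ∘ u3)) = [[0, 0], [-4, -4]]
(((u4 ∘ u2) ∘ (u6 ∘ u3)) ∘ u1) = [[0, 0], [-4, 4]]
((((u4 ∘ u2) ∘ (u6 ∘ u3)) ∘ u1) ∘ u5) = [[0, 0], [8, -8]]


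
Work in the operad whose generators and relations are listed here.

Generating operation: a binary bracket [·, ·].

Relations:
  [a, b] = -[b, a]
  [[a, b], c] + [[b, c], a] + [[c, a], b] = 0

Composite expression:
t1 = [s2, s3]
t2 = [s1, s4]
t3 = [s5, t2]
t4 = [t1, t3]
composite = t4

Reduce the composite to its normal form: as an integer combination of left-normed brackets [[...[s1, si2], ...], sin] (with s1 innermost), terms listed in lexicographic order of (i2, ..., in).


[[[[s1, s4], s5], s2], s3] - [[[[s1, s4], s5], s3], s2]

A multilinear Lie element is pinned by s1-initial words (s1 innermost).
Composite bracket: [[s2, s3], [s5, [s1, s4]]]
Expanding via [a, b] = ab - ba: 16 signed words (2^4 = 16).
Collect the words opening with s1:
  s1s4s5s2s3 (sign +1) contributes +[[[[s1, s4], s5], s2], s3]
  s1s4s5s3s2 (sign -1) contributes -[[[[s1, s4], s5], s3], s2]


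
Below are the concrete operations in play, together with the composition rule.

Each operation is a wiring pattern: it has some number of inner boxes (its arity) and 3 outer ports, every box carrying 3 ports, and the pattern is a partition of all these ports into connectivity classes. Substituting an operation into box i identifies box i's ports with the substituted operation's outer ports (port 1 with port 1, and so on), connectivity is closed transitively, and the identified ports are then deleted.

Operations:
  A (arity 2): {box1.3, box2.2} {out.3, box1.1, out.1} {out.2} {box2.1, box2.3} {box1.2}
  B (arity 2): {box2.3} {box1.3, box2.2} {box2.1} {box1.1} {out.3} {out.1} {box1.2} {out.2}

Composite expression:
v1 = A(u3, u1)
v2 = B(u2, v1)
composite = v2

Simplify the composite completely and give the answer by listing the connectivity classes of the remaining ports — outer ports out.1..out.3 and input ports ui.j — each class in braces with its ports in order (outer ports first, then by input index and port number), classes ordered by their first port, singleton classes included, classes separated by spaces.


Two ports join when wires chain via B-identified ports.
stage A: inputs (u3, u1), connectivity {out.1, out.3, u3.1} {out.2} {u1.1, u1.3} {u1.2, u3.3} {u3.2}, out.j its boundary
stage B: inputs (u2, u3, u1), connectivity {out.1} {out.2} {out.3} {u1.1, u1.3} {u1.2, u3.3} {u2.1} {u2.2} {u2.3} {u3.1} {u3.2}, out.j its boundary

{out.1} {out.2} {out.3} {u1.1, u1.3} {u1.2, u3.3} {u2.1} {u2.2} {u2.3} {u3.1} {u3.2}


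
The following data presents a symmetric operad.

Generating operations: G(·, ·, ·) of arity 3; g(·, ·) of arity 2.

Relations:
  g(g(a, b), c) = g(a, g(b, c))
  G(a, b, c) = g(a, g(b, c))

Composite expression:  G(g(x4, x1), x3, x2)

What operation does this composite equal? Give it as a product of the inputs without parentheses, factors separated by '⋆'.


x4 ⋆ x1 ⋆ x3 ⋆ x2


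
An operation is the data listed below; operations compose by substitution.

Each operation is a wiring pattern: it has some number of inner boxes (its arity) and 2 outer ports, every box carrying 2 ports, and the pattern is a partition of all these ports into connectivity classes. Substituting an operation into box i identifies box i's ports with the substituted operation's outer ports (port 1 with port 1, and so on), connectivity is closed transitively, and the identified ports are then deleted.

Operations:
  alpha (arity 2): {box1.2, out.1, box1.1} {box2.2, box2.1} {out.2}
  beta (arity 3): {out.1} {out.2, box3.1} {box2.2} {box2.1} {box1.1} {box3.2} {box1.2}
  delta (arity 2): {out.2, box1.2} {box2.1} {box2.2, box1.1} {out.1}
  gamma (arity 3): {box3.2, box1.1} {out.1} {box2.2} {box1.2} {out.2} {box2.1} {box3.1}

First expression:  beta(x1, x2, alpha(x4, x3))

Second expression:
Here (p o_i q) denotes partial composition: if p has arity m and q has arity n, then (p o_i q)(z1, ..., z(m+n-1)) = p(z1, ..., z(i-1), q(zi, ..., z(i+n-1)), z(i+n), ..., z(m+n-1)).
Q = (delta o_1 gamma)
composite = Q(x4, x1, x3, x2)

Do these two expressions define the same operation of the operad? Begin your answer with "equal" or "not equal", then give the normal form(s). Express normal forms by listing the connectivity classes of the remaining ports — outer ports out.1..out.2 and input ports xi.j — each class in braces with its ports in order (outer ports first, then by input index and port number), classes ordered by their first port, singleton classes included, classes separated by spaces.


not equal; the first gives {out.1} {out.2, x4.1, x4.2} {x1.1} {x1.2} {x2.1} {x2.2} {x3.1, x3.2} and the second {out.1} {out.2} {x1.1} {x1.2} {x2.1} {x2.2} {x3.1} {x3.2, x4.1} {x4.2}

The first expression reduces to {out.1} {out.2, x4.1, x4.2} {x1.1} {x1.2} {x2.1} {x2.2} {x3.1, x3.2}
The second expression reduces to {out.1} {out.2} {x1.1} {x1.2} {x2.1} {x2.2} {x3.1} {x3.2, x4.1} {x4.2}
The forms do not match — not equal.


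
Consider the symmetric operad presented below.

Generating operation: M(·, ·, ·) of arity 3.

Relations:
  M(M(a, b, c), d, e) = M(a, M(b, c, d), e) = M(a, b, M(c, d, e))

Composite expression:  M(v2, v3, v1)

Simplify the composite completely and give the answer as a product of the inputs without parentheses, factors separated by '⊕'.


v2 ⊕ v3 ⊕ v1


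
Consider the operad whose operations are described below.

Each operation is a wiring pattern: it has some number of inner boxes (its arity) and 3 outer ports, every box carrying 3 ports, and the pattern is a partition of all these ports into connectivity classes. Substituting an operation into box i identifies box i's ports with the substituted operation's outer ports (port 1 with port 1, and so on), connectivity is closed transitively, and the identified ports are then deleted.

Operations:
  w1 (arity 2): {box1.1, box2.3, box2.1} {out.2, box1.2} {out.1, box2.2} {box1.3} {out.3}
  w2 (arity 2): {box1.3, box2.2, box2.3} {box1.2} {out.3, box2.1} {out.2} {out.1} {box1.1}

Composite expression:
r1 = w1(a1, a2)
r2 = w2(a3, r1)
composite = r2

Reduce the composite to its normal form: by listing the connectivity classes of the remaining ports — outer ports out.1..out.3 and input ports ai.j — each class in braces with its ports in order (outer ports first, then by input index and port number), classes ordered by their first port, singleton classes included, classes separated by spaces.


{out.1} {out.2} {out.3, a2.2} {a1.1, a2.1, a2.3} {a1.2, a3.3} {a1.3} {a3.1} {a3.2}

Treat the ports identified at w2 as solder joints: merge, then drop.
w1 over (a1, a2) gives {out.1, a2.2} {out.2, a1.2} {out.3} {a1.1, a2.1, a2.3} {a1.3}, out.j being that stage's outer ports
w2 over (a3, a1, a2) gives {out.1} {out.2} {out.3, a2.2} {a1.1, a2.1, a2.3} {a1.2, a3.3} {a1.3} {a3.1} {a3.2}, out.j being that stage's outer ports


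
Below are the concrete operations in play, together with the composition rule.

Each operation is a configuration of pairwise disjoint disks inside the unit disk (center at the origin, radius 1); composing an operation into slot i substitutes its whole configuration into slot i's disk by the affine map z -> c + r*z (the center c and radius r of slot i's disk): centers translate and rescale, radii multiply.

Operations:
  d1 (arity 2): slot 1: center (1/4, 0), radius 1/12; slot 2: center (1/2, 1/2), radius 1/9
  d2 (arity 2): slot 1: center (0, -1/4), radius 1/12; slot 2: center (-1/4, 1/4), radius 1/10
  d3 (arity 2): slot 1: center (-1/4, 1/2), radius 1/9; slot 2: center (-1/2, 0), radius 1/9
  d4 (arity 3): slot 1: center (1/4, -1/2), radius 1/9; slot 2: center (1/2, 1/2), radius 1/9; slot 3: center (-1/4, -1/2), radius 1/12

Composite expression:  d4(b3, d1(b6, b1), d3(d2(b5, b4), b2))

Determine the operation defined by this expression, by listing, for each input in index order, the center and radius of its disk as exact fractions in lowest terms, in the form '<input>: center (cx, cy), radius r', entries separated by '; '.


b1: center (5/9, 5/9), radius 1/81; b2: center (-7/24, -1/2), radius 1/108; b3: center (1/4, -1/2), radius 1/9; b4: center (-59/216, -197/432), radius 1/1080; b5: center (-13/48, -199/432), radius 1/1296; b6: center (19/36, 1/2), radius 1/108

Affine substitution under d4: radii multiply and b-centers shift.
b3: after 1 affine step, its disk has center (1/4, -1/2), radius 1/9
b6: after 2 affine steps, its disk has center (19/36, 1/2), radius 1/108
b1: after 2 affine steps, its disk has center (5/9, 5/9), radius 1/81
b5: after 3 affine steps, its disk has center (-13/48, -199/432), radius 1/1296
b4: after 3 affine steps, its disk has center (-59/216, -197/432), radius 1/1080
b2: after 2 affine steps, its disk has center (-7/24, -1/2), radius 1/108
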